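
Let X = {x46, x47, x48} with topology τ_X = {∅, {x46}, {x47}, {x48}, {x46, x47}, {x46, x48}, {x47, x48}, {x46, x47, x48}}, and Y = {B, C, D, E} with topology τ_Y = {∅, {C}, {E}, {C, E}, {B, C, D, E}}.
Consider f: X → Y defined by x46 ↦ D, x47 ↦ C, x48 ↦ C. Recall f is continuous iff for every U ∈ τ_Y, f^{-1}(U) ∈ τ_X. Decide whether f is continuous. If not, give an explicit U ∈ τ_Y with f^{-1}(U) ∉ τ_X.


f IS continuous.

Compute f^{-1}(U) for each U ∈ τ_Y:
  U = ∅: f^{-1}(U) = ∅ ∈ τ_X ✓.
  U = {C}: f^{-1}(U) = {x47, x48} ∈ τ_X ✓.
  U = {E}: f^{-1}(U) = ∅ ∈ τ_X ✓.
  U = {C, E}: f^{-1}(U) = {x47, x48} ∈ τ_X ✓.
  U = {B, C, D, E}: f^{-1}(U) = {x46, x47, x48} ∈ τ_X ✓.
Every preimage lies in τ_X, so f IS continuous.


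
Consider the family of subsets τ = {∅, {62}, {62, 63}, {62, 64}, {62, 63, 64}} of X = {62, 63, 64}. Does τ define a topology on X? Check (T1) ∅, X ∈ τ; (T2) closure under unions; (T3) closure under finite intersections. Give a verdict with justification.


τ IS a topology on X.

Axiom (T1): ∅ ∈ τ? Yes; X ∈ τ? Yes.
Axiom (T2/T3): check pairwise unions and intersections of members of τ.
All pairwise intersections and unions checked — each lies in τ. Therefore τ satisfies (T1), (T2), (T3): it IS a topology on X.


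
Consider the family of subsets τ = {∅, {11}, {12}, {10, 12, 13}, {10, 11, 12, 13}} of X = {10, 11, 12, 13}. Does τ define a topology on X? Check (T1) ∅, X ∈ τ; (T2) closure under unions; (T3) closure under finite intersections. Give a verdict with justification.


τ is NOT a topology on X.

Axiom (T1): ∅ ∈ τ? Yes; X ∈ τ? Yes.
Axiom (T2/T3): check pairwise unions and intersections of members of τ.
Counterexample for (T2): {11} ∪ {12} = {11, 12} ∉ τ. Therefore τ is NOT a topology.


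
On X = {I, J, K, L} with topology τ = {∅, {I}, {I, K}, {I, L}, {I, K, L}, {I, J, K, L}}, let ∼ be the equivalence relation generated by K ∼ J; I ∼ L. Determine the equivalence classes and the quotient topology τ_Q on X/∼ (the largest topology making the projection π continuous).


X/∼ = {[I=L], [J=K]}; |τ_Q| = 3.

Equivalence classes: [I=L], [J=K].
Quotient map π: X → X/∼ sends I ↦ [I=L], J ↦ [J=K], K ↦ [J=K], L ↦ [I=L].
For each subset V ⊆ X/∼, compute π^{-1}(V) ⊆ X and check whether π^{-1}(V) ∈ τ. V is open in τ_Q iff π^{-1}(V) ∈ τ.
  V = {}: π^{-1}(V) = ∅ ∈ τ ✓.
  V = {[I=L]}: π^{-1}(V) = {I, L} ∈ τ ✓.
  V = {[J=K]}: π^{-1}(V) = {J, K} ∉ τ ✗.
  V = {[I=L], [J=K]}: π^{-1}(V) = {I, J, K, L} ∈ τ ✓.
Open sets in the quotient: τ_Q = {{}, {[I=L]}, {[I=L], [J=K]}} (3 elements).


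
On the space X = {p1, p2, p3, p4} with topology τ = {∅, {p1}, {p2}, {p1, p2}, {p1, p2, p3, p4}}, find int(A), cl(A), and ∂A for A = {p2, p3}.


int(A) = {p2}, cl(A) = {p2, p3, p4}, ∂A = {p3, p4}.

Closed sets in (X, τ) are complements of opens:
  closed(X, τ) = {∅, {p3, p4}, {p1, p3, p4}, {p2, p3, p4}, {p1, p2, p3, p4}}.
int(A) = ⋃ {U ∈ τ : U ⊆ A}. Opens contained in A: ∅, {p2}.
Taking the union of these: int(A) = {p2}.
cl(A) = ⋂ {C closed : A ⊆ C}. Closed sets containing A: {p2, p3, p4}, {p1, p2, p3, p4}.
Intersecting these: cl(A) = {p2, p3, p4}.
∂A = cl(A) ∖ int(A) = {p2, p3, p4} ∖ {p2} = {p3, p4}.


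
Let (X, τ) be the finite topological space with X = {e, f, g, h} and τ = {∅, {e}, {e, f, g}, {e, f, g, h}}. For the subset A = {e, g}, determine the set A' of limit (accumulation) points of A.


A' = {f, g, h}

For each x ∈ X, list the open sets U ∈ τ with x ∈ U, then check whether U ∩ (A ∖ {x}) ≠ ∅ for every such U.
  x = e: open {e} ∋ x has {e} ∩ (A ∖ {e}) = ∅, so x is NOT a limit point.
  x = f: opens ∋ x are {e, f, g}, {e, f, g, h}; each meets A ∖ {f}, so x IS a limit point.
  x = g: opens ∋ x are {e, f, g}, {e, f, g, h}; each meets A ∖ {g}, so x IS a limit point.
  x = h: opens ∋ x are {e, f, g, h}; each meets A ∖ {h}, so x IS a limit point.
Collecting: A' = {f, g, h}.


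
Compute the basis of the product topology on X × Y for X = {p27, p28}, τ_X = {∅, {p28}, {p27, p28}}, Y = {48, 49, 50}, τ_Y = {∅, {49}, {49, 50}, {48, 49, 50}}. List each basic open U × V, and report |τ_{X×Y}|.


Basis B = {∅ × ∅, {p28} × {49}, {p27, p28} × {49}, {p28} × {49, 50}, {p28} × {48, 49, 50}, {p27, p28} × {49, 50}, {p27, p28} × {48, 49, 50}}; |τ_{X×Y}| = 10.

Enumerate products U × V with U ∈ τ_X, V ∈ τ_Y (deduplicated):
  ∅ × ∅ = {} (∅)
  {p28} × {49} = {(p28,49)}
  {p27, p28} × {49} = {(p27,49), (p28,49)}
  {p28} × {49, 50} = {(p28,49), (p28,50)}
  {p28} × {48, 49, 50} = {(p28,48), (p28,49), (p28,50)}
  {p27, p28} × {49, 50} = {(p27,49), (p27,50), (p28,49), (p28,50)}
  {p27, p28} × {48, 49, 50} = {(p27,48), (p27,49), (p27,50), (p28,48), (p28,49), (p28,50)}
These 7 distinct sets form the basis B.
Close under arbitrary unions to get τ_{X×Y}; counting gives |τ_{X×Y}| = 10.


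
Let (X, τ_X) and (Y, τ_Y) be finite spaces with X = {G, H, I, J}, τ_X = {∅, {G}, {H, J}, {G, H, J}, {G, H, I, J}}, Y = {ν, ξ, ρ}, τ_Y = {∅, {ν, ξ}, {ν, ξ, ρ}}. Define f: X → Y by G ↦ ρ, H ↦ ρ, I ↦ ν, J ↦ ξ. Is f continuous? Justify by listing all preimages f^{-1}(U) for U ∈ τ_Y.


f is NOT continuous.

Compute f^{-1}(U) for each U ∈ τ_Y:
  U = ∅: f^{-1}(U) = ∅ ∈ τ_X ✓.
  U = {ν, ξ}: f^{-1}(U) = {I, J} ∉ τ_X ✗.
  U = {ν, ξ, ρ}: f^{-1}(U) = {G, H, I, J} ∈ τ_X ✓.
Found U = {ν, ξ} with f^{-1}(U) = {I, J} not in τ_X. Therefore f is NOT continuous.


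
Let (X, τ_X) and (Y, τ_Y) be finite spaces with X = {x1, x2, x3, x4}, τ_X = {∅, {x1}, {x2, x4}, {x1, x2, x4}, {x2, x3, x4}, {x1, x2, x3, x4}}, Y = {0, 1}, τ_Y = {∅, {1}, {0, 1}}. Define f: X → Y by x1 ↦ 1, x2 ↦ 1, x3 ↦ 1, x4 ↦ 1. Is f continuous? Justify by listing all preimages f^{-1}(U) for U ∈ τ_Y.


f IS continuous.

Compute f^{-1}(U) for each U ∈ τ_Y:
  U = ∅: f^{-1}(U) = ∅ ∈ τ_X ✓.
  U = {1}: f^{-1}(U) = {x1, x2, x3, x4} ∈ τ_X ✓.
  U = {0, 1}: f^{-1}(U) = {x1, x2, x3, x4} ∈ τ_X ✓.
Every preimage lies in τ_X, so f IS continuous.


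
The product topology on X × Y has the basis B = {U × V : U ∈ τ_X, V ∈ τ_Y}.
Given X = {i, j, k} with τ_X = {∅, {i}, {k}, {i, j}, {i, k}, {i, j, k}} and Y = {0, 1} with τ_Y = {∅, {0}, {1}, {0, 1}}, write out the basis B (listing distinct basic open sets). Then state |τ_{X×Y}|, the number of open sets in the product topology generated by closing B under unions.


Basis B = {∅ × ∅, {i} × {0}, {i} × {1}, {k} × {0}, {k} × {1}, {i} × {0, 1}, {i, j} × {0}, {i, k} × {0}, {i, j} × {1}, {i, k} × {1}, {k} × {0, 1}, {i, j, k} × {0}, {i, j, k} × {1}, {i, j} × {0, 1}, {i, k} × {0, 1}, {i, j, k} × {0, 1}}; |τ_{X×Y}| = 36.

Enumerate products U × V with U ∈ τ_X, V ∈ τ_Y (deduplicated):
  ∅ × ∅ = {} (∅)
  {i} × {0} = {(i,0)}
  {i} × {1} = {(i,1)}
  {k} × {0} = {(k,0)}
  {k} × {1} = {(k,1)}
  {i} × {0, 1} = {(i,0), (i,1)}
  {i, j} × {0} = {(i,0), (j,0)}
  {i, k} × {0} = {(i,0), (k,0)}
  {i, j} × {1} = {(i,1), (j,1)}
  {i, k} × {1} = {(i,1), (k,1)}
  {k} × {0, 1} = {(k,0), (k,1)}
  {i, j, k} × {0} = {(i,0), (j,0), (k,0)}
  {i, j, k} × {1} = {(i,1), (j,1), (k,1)}
  {i, j} × {0, 1} = {(i,0), (i,1), (j,0), (j,1)}
  {i, k} × {0, 1} = {(i,0), (i,1), (k,0), (k,1)}
  {i, j, k} × {0, 1} = {(i,0), (i,1), (j,0), (j,1), (k,0), (k,1)}
These 16 distinct sets form the basis B.
Close under arbitrary unions to get τ_{X×Y}; counting gives |τ_{X×Y}| = 36.


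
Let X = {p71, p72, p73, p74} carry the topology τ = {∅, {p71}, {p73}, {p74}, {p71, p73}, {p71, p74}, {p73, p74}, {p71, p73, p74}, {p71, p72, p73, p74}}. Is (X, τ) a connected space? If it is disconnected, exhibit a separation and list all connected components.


(X, τ) is connected.

Find clopen sets (U ∈ τ with X ∖ U ∈ τ):
  U = ∅, X ∖ U = {p71, p72, p73, p74} — both open, so U is clopen.
  U = {p71, p72, p73, p74}, X ∖ U = ∅ — both open, so U is clopen.
Only trivial clopens (∅ and X) exist, so (X, τ) is connected.
Compute connected components by grouping points that agree on all clopens:
  component: {p71, p72, p73, p74}


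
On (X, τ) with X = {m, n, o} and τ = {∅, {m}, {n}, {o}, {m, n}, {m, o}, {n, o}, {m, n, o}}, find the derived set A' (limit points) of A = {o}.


A' = ∅

For each x ∈ X, list the open sets U ∈ τ with x ∈ U, then check whether U ∩ (A ∖ {x}) ≠ ∅ for every such U.
  x = m: open {m} ∋ x has {m} ∩ (A ∖ {m}) = ∅, so x is NOT a limit point.
  x = n: open {n} ∋ x has {n} ∩ (A ∖ {n}) = ∅, so x is NOT a limit point.
  x = o: open {o} ∋ x has {o} ∩ (A ∖ {o}) = ∅, so x is NOT a limit point.
Collecting: A' = ∅.


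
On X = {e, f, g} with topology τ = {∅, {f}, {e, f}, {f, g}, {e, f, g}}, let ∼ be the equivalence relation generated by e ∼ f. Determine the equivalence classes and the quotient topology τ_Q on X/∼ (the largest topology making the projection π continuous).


X/∼ = {[e=f], [g]}; |τ_Q| = 3.

Equivalence classes: [e=f], [g].
Quotient map π: X → X/∼ sends e ↦ [e=f], f ↦ [e=f], g ↦ [g].
For each subset V ⊆ X/∼, compute π^{-1}(V) ⊆ X and check whether π^{-1}(V) ∈ τ. V is open in τ_Q iff π^{-1}(V) ∈ τ.
  V = {}: π^{-1}(V) = ∅ ∈ τ ✓.
  V = {[e=f]}: π^{-1}(V) = {e, f} ∈ τ ✓.
  V = {[g]}: π^{-1}(V) = {g} ∉ τ ✗.
  V = {[e=f], [g]}: π^{-1}(V) = {e, f, g} ∈ τ ✓.
Open sets in the quotient: τ_Q = {{}, {[e=f]}, {[e=f], [g]}} (3 elements).


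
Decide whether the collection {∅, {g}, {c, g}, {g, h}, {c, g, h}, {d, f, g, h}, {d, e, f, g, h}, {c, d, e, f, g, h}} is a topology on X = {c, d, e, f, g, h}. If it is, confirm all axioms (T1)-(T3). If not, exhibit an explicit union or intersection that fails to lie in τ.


τ is NOT a topology on X.

Axiom (T1): ∅ ∈ τ? Yes; X ∈ τ? Yes.
Axiom (T2/T3): check pairwise unions and intersections of members of τ.
Counterexample for (T2): {c, g} ∪ {d, f, g, h} = {c, d, f, g, h} ∉ τ. Therefore τ is NOT a topology.


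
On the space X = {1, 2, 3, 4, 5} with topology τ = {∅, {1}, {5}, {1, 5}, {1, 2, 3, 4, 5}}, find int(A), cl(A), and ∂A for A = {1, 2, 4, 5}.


int(A) = {1, 5}, cl(A) = {1, 2, 3, 4, 5}, ∂A = {2, 3, 4}.

Closed sets in (X, τ) are complements of opens:
  closed(X, τ) = {∅, {2, 3, 4}, {1, 2, 3, 4}, {2, 3, 4, 5}, {1, 2, 3, 4, 5}}.
int(A) = ⋃ {U ∈ τ : U ⊆ A}. Opens contained in A: ∅, {1}, {5}, {1, 5}.
Taking the union of these: int(A) = {1, 5}.
cl(A) = ⋂ {C closed : A ⊆ C}. Closed sets containing A: {1, 2, 3, 4, 5}.
Intersecting these: cl(A) = {1, 2, 3, 4, 5}.
∂A = cl(A) ∖ int(A) = {1, 2, 3, 4, 5} ∖ {1, 5} = {2, 3, 4}.


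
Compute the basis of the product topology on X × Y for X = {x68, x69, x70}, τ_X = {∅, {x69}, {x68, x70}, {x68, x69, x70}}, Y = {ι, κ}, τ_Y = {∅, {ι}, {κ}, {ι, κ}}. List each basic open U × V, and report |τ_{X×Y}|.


Basis B = {∅ × ∅, {x69} × {ι}, {x69} × {κ}, {x68, x70} × {ι}, {x68, x70} × {κ}, {x69} × {ι, κ}, {x68, x69, x70} × {ι}, {x68, x69, x70} × {κ}, {x68, x70} × {ι, κ}, {x68, x69, x70} × {ι, κ}}; |τ_{X×Y}| = 16.

Enumerate products U × V with U ∈ τ_X, V ∈ τ_Y (deduplicated):
  ∅ × ∅ = {} (∅)
  {x69} × {ι} = {(x69,ι)}
  {x69} × {κ} = {(x69,κ)}
  {x68, x70} × {ι} = {(x68,ι), (x70,ι)}
  {x68, x70} × {κ} = {(x68,κ), (x70,κ)}
  {x69} × {ι, κ} = {(x69,ι), (x69,κ)}
  {x68, x69, x70} × {ι} = {(x68,ι), (x69,ι), (x70,ι)}
  {x68, x69, x70} × {κ} = {(x68,κ), (x69,κ), (x70,κ)}
  {x68, x70} × {ι, κ} = {(x68,ι), (x68,κ), (x70,ι), (x70,κ)}
  {x68, x69, x70} × {ι, κ} = {(x68,ι), (x68,κ), (x69,ι), (x69,κ), (x70,ι), (x70,κ)}
These 10 distinct sets form the basis B.
Close under arbitrary unions to get τ_{X×Y}; counting gives |τ_{X×Y}| = 16.


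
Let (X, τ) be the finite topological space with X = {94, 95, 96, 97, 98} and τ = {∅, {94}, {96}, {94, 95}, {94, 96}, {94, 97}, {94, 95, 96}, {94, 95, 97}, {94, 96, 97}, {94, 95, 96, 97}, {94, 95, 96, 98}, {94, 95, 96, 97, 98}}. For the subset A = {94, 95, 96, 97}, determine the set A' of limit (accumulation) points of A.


A' = {95, 97, 98}

For each x ∈ X, list the open sets U ∈ τ with x ∈ U, then check whether U ∩ (A ∖ {x}) ≠ ∅ for every such U.
  x = 94: open {94} ∋ x has {94} ∩ (A ∖ {94}) = ∅, so x is NOT a limit point.
  x = 95: opens ∋ x are {94, 95}, {94, 95, 96}, {94, 95, 97}, {94, 95, 96, 97}, {94, 95, 96, 98}, {94, 95, 96, 97, 98}; each meets A ∖ {95}, so x IS a limit point.
  x = 96: open {96} ∋ x has {96} ∩ (A ∖ {96}) = ∅, so x is NOT a limit point.
  x = 97: opens ∋ x are {94, 97}, {94, 95, 97}, {94, 96, 97}, {94, 95, 96, 97}, {94, 95, 96, 97, 98}; each meets A ∖ {97}, so x IS a limit point.
  x = 98: opens ∋ x are {94, 95, 96, 98}, {94, 95, 96, 97, 98}; each meets A ∖ {98}, so x IS a limit point.
Collecting: A' = {95, 97, 98}.


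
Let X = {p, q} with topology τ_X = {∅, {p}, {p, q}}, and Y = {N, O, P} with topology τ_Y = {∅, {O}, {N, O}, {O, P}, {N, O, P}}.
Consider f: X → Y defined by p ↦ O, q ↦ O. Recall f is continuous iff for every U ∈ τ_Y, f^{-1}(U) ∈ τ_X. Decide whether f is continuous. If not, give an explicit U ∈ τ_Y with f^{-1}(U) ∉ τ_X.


f IS continuous.

Compute f^{-1}(U) for each U ∈ τ_Y:
  U = ∅: f^{-1}(U) = ∅ ∈ τ_X ✓.
  U = {O}: f^{-1}(U) = {p, q} ∈ τ_X ✓.
  U = {N, O}: f^{-1}(U) = {p, q} ∈ τ_X ✓.
  U = {O, P}: f^{-1}(U) = {p, q} ∈ τ_X ✓.
  U = {N, O, P}: f^{-1}(U) = {p, q} ∈ τ_X ✓.
Every preimage lies in τ_X, so f IS continuous.


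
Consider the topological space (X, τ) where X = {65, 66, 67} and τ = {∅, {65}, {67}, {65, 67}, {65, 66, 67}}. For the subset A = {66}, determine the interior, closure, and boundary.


int(A) = ∅, cl(A) = {66}, ∂A = {66}.

Closed sets in (X, τ) are complements of opens:
  closed(X, τ) = {∅, {66}, {65, 66}, {66, 67}, {65, 66, 67}}.
int(A) = ⋃ {U ∈ τ : U ⊆ A}. Opens contained in A: ∅.
Taking the union of these: int(A) = ∅.
cl(A) = ⋂ {C closed : A ⊆ C}. Closed sets containing A: {66}, {65, 66}, {66, 67}, {65, 66, 67}.
Intersecting these: cl(A) = {66}.
∂A = cl(A) ∖ int(A) = {66} ∖ ∅ = {66}.


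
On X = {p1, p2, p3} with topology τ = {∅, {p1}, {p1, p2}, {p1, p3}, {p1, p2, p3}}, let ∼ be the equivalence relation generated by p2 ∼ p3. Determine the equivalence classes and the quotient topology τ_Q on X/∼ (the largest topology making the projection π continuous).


X/∼ = {[p1], [p2=p3]}; |τ_Q| = 3.

Equivalence classes: [p1], [p2=p3].
Quotient map π: X → X/∼ sends p1 ↦ [p1], p2 ↦ [p2=p3], p3 ↦ [p2=p3].
For each subset V ⊆ X/∼, compute π^{-1}(V) ⊆ X and check whether π^{-1}(V) ∈ τ. V is open in τ_Q iff π^{-1}(V) ∈ τ.
  V = {}: π^{-1}(V) = ∅ ∈ τ ✓.
  V = {[p1]}: π^{-1}(V) = {p1} ∈ τ ✓.
  V = {[p2=p3]}: π^{-1}(V) = {p2, p3} ∉ τ ✗.
  V = {[p1], [p2=p3]}: π^{-1}(V) = {p1, p2, p3} ∈ τ ✓.
Open sets in the quotient: τ_Q = {{}, {[p1]}, {[p1], [p2=p3]}} (3 elements).


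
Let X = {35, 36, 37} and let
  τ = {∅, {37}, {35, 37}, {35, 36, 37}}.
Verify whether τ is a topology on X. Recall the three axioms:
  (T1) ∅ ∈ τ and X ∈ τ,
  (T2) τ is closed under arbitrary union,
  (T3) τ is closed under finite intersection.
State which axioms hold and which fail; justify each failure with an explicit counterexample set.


τ IS a topology on X.

Axiom (T1): ∅ ∈ τ? Yes; X ∈ τ? Yes.
Axiom (T2/T3): check pairwise unions and intersections of members of τ.
All pairwise intersections and unions checked — each lies in τ. Therefore τ satisfies (T1), (T2), (T3): it IS a topology on X.


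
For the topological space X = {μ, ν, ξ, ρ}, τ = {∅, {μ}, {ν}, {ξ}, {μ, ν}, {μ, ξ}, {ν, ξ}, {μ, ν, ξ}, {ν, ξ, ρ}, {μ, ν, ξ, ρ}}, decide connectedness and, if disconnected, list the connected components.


(X, τ) is disconnected; components = [{μ}, {ν, ξ, ρ}].

Find clopen sets (U ∈ τ with X ∖ U ∈ τ):
  U = ∅, X ∖ U = {μ, ν, ξ, ρ} — both open, so U is clopen.
  U = {μ}, X ∖ U = {ν, ξ, ρ} — both open, so U is clopen.
  U = {ν, ξ, ρ}, X ∖ U = {μ} — both open, so U is clopen.
  U = {μ, ν, ξ, ρ}, X ∖ U = ∅ — both open, so U is clopen.
Nontrivial clopen(s) exist: e.g. {μ}. So (X, τ) is disconnected.
Compute connected components by grouping points that agree on all clopens:
  component: {μ}
  component: {ν, ξ, ρ}


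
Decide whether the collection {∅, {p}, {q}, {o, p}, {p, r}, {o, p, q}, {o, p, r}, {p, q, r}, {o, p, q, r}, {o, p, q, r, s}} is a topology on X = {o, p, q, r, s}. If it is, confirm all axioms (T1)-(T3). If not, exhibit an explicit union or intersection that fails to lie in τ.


τ is NOT a topology on X.

Axiom (T1): ∅ ∈ τ? Yes; X ∈ τ? Yes.
Axiom (T2/T3): check pairwise unions and intersections of members of τ.
Counterexample for (T2): {p} ∪ {q} = {p, q} ∉ τ. Therefore τ is NOT a topology.


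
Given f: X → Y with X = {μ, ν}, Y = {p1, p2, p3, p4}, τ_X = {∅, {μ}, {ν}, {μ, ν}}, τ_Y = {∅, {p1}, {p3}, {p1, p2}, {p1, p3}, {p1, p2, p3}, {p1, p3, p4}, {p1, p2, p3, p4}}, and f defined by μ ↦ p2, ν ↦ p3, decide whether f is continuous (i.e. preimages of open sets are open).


f IS continuous.

Compute f^{-1}(U) for each U ∈ τ_Y:
  U = ∅: f^{-1}(U) = ∅ ∈ τ_X ✓.
  U = {p1}: f^{-1}(U) = ∅ ∈ τ_X ✓.
  U = {p3}: f^{-1}(U) = {ν} ∈ τ_X ✓.
  U = {p1, p2}: f^{-1}(U) = {μ} ∈ τ_X ✓.
  U = {p1, p3}: f^{-1}(U) = {ν} ∈ τ_X ✓.
  U = {p1, p2, p3}: f^{-1}(U) = {μ, ν} ∈ τ_X ✓.
  U = {p1, p3, p4}: f^{-1}(U) = {ν} ∈ τ_X ✓.
  U = {p1, p2, p3, p4}: f^{-1}(U) = {μ, ν} ∈ τ_X ✓.
Every preimage lies in τ_X, so f IS continuous.


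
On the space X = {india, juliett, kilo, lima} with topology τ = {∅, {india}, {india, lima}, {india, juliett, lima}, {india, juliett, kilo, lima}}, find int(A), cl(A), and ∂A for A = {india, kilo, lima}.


int(A) = {india, lima}, cl(A) = {india, juliett, kilo, lima}, ∂A = {juliett, kilo}.

Closed sets in (X, τ) are complements of opens:
  closed(X, τ) = {∅, {kilo}, {juliett, kilo}, {juliett, kilo, lima}, {india, juliett, kilo, lima}}.
int(A) = ⋃ {U ∈ τ : U ⊆ A}. Opens contained in A: ∅, {india}, {india, lima}.
Taking the union of these: int(A) = {india, lima}.
cl(A) = ⋂ {C closed : A ⊆ C}. Closed sets containing A: {india, juliett, kilo, lima}.
Intersecting these: cl(A) = {india, juliett, kilo, lima}.
∂A = cl(A) ∖ int(A) = {india, juliett, kilo, lima} ∖ {india, lima} = {juliett, kilo}.


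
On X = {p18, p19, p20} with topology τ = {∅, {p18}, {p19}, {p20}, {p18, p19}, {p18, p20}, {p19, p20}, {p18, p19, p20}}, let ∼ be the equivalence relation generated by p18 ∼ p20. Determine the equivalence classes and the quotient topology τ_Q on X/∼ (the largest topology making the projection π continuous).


X/∼ = {[p18=p20], [p19]}; |τ_Q| = 4.

Equivalence classes: [p18=p20], [p19].
Quotient map π: X → X/∼ sends p18 ↦ [p18=p20], p19 ↦ [p19], p20 ↦ [p18=p20].
For each subset V ⊆ X/∼, compute π^{-1}(V) ⊆ X and check whether π^{-1}(V) ∈ τ. V is open in τ_Q iff π^{-1}(V) ∈ τ.
  V = {}: π^{-1}(V) = ∅ ∈ τ ✓.
  V = {[p18=p20]}: π^{-1}(V) = {p18, p20} ∈ τ ✓.
  V = {[p19]}: π^{-1}(V) = {p19} ∈ τ ✓.
  V = {[p18=p20], [p19]}: π^{-1}(V) = {p18, p19, p20} ∈ τ ✓.
Open sets in the quotient: τ_Q = {{}, {[p18=p20]}, {[p19]}, {[p18=p20], [p19]}} (4 elements).


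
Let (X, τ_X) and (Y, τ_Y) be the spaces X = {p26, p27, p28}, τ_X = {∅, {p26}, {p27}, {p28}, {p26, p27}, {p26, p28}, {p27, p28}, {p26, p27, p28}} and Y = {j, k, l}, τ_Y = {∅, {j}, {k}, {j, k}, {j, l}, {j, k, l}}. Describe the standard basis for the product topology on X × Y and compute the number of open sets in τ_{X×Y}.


Basis B = {∅ × ∅, {p26} × {j}, {p26} × {k}, {p27} × {j}, {p27} × {k}, {p28} × {j}, {p28} × {k}, {p26} × {j, k}, {p26} × {j, l}, {p26, p27} × {j}, {p26, p28} × {j}, {p26, p27} × {k}, {p26, p28} × {k}, {p27} × {j, k}, {p27} × {j, l}, {p27, p28} × {j}, {p27, p28} × {k}, {p28} × {j, k}, {p28} × {j, l}, {p26} × {j, k, l}, {p26, p27, p28} × {j}, {p26, p27, p28} × {k}, {p27} × {j, k, l}, {p28} × {j, k, l}, {p26, p27} × {j, k}, {p26, p28} × {j, k}, {p26, p27} × {j, l}, {p26, p28} × {j, l}, {p27, p28} × {j, k}, {p27, p28} × {j, l}, {p26, p27} × {j, k, l}, {p26, p28} × {j, k, l}, {p26, p27, p28} × {j, k}, {p26, p27, p28} × {j, l}, {p27, p28} × {j, k, l}, {p26, p27, p28} × {j, k, l}}; |τ_{X×Y}| = 216.

Enumerate products U × V with U ∈ τ_X, V ∈ τ_Y (deduplicated):
  ∅ × ∅ = {} (∅)
  {p26} × {j} = {(p26,j)}
  {p26} × {k} = {(p26,k)}
  {p27} × {j} = {(p27,j)}
  {p27} × {k} = {(p27,k)}
  {p28} × {j} = {(p28,j)}
  {p28} × {k} = {(p28,k)}
  {p26} × {j, k} = {(p26,j), (p26,k)}
  {p26} × {j, l} = {(p26,j), (p26,l)}
  {p26, p27} × {j} = {(p26,j), (p27,j)}
  {p26, p28} × {j} = {(p26,j), (p28,j)}
  {p26, p27} × {k} = {(p26,k), (p27,k)}
  {p26, p28} × {k} = {(p26,k), (p28,k)}
  {p27} × {j, k} = {(p27,j), (p27,k)}
  {p27} × {j, l} = {(p27,j), (p27,l)}
  {p27, p28} × {j} = {(p27,j), (p28,j)}
  {p27, p28} × {k} = {(p27,k), (p28,k)}
  {p28} × {j, k} = {(p28,j), (p28,k)}
  {p28} × {j, l} = {(p28,j), (p28,l)}
  {p26} × {j, k, l} = {(p26,j), (p26,k), (p26,l)}
  {p26, p27, p28} × {j} = {(p26,j), (p27,j), (p28,j)}
  {p26, p27, p28} × {k} = {(p26,k), (p27,k), (p28,k)}
  {p27} × {j, k, l} = {(p27,j), (p27,k), (p27,l)}
  {p28} × {j, k, l} = {(p28,j), (p28,k), (p28,l)}
  {p26, p27} × {j, k} = {(p26,j), (p26,k), (p27,j), (p27,k)}
  {p26, p28} × {j, k} = {(p26,j), (p26,k), (p28,j), (p28,k)}
  {p26, p27} × {j, l} = {(p26,j), (p26,l), (p27,j), (p27,l)}
  {p26, p28} × {j, l} = {(p26,j), (p26,l), (p28,j), (p28,l)}
  {p27, p28} × {j, k} = {(p27,j), (p27,k), (p28,j), (p28,k)}
  {p27, p28} × {j, l} = {(p27,j), (p27,l), (p28,j), (p28,l)}
  {p26, p27} × {j, k, l} = {(p26,j), (p26,k), (p26,l), (p27,j), (p27,k), (p27,l)}
  {p26, p28} × {j, k, l} = {(p26,j), (p26,k), (p26,l), (p28,j), (p28,k), (p28,l)}
  {p26, p27, p28} × {j, k} = {(p26,j), (p26,k), (p27,j), (p27,k), (p28,j), (p28,k)}
  {p26, p27, p28} × {j, l} = {(p26,j), (p26,l), (p27,j), (p27,l), (p28,j), (p28,l)}
  {p27, p28} × {j, k, l} = {(p27,j), (p27,k), (p27,l), (p28,j), (p28,k), (p28,l)}
  {p26, p27, p28} × {j, k, l} = {(p26,j), (p26,k), (p26,l), (p27,j), (p27,k), (p27,l), (p28,j), (p28,k), (p28,l)}
These 36 distinct sets form the basis B.
Close under arbitrary unions to get τ_{X×Y}; counting gives |τ_{X×Y}| = 216.


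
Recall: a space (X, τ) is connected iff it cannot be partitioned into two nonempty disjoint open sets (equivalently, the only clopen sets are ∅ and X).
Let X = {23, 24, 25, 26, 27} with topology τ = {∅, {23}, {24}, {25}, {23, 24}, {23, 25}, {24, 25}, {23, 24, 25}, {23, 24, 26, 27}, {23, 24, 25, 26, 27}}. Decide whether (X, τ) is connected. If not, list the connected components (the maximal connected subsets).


(X, τ) is disconnected; components = [{25}, {23, 24, 26, 27}].

Find clopen sets (U ∈ τ with X ∖ U ∈ τ):
  U = ∅, X ∖ U = {23, 24, 25, 26, 27} — both open, so U is clopen.
  U = {25}, X ∖ U = {23, 24, 26, 27} — both open, so U is clopen.
  U = {23, 24, 26, 27}, X ∖ U = {25} — both open, so U is clopen.
  U = {23, 24, 25, 26, 27}, X ∖ U = ∅ — both open, so U is clopen.
Nontrivial clopen(s) exist: e.g. {23, 24, 26, 27}. So (X, τ) is disconnected.
Compute connected components by grouping points that agree on all clopens:
  component: {25}
  component: {23, 24, 26, 27}


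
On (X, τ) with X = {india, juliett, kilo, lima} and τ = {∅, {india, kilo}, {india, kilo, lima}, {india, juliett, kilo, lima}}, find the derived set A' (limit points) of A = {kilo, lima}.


A' = {india, juliett, lima}

For each x ∈ X, list the open sets U ∈ τ with x ∈ U, then check whether U ∩ (A ∖ {x}) ≠ ∅ for every such U.
  x = india: opens ∋ x are {india, kilo}, {india, kilo, lima}, {india, juliett, kilo, lima}; each meets A ∖ {india}, so x IS a limit point.
  x = juliett: opens ∋ x are {india, juliett, kilo, lima}; each meets A ∖ {juliett}, so x IS a limit point.
  x = kilo: open {india, kilo} ∋ x has {india, kilo} ∩ (A ∖ {kilo}) = ∅, so x is NOT a limit point.
  x = lima: opens ∋ x are {india, kilo, lima}, {india, juliett, kilo, lima}; each meets A ∖ {lima}, so x IS a limit point.
Collecting: A' = {india, juliett, lima}.


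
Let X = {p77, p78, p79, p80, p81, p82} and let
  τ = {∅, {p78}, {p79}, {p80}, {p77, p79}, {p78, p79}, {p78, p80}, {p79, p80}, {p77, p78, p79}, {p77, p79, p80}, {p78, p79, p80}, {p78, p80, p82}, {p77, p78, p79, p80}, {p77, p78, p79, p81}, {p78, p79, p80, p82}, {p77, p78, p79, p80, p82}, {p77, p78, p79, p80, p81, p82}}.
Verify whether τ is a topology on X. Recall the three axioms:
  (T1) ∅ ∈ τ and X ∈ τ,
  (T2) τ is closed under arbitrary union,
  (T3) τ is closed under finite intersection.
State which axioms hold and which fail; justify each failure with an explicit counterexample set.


τ is NOT a topology on X.

Axiom (T1): ∅ ∈ τ? Yes; X ∈ τ? Yes.
Axiom (T2/T3): check pairwise unions and intersections of members of τ.
Counterexample for (T2): {p80} ∪ {p77, p78, p79, p81} = {p77, p78, p79, p80, p81} ∉ τ. Therefore τ is NOT a topology.


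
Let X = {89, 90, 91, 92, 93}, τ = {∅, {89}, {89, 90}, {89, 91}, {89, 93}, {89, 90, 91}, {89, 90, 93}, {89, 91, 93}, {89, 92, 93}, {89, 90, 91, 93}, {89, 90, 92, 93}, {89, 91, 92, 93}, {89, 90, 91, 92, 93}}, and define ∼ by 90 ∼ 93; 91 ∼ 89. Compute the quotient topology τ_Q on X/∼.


X/∼ = {[89=91], [90=93], [92]}; |τ_Q| = 4.

Equivalence classes: [89=91], [90=93], [92].
Quotient map π: X → X/∼ sends 89 ↦ [89=91], 90 ↦ [90=93], 91 ↦ [89=91], 92 ↦ [92], 93 ↦ [90=93].
For each subset V ⊆ X/∼, compute π^{-1}(V) ⊆ X and check whether π^{-1}(V) ∈ τ. V is open in τ_Q iff π^{-1}(V) ∈ τ.
  V = {}: π^{-1}(V) = ∅ ∈ τ ✓.
  V = {[89=91]}: π^{-1}(V) = {89, 91} ∈ τ ✓.
  V = {[90=93]}: π^{-1}(V) = {90, 93} ∉ τ ✗.
  V = {[89=91], [90=93]}: π^{-1}(V) = {89, 90, 91, 93} ∈ τ ✓.
  V = {[92]}: π^{-1}(V) = {92} ∉ τ ✗.
  V = {[89=91], [92]}: π^{-1}(V) = {89, 91, 92} ∉ τ ✗.
  V = {[90=93], [92]}: π^{-1}(V) = {90, 92, 93} ∉ τ ✗.
  V = {[89=91], [90=93], [92]}: π^{-1}(V) = {89, 90, 91, 92, 93} ∈ τ ✓.
Open sets in the quotient: τ_Q = {{}, {[89=91]}, {[89=91], [90=93]}, {[89=91], [90=93], [92]}} (4 elements).


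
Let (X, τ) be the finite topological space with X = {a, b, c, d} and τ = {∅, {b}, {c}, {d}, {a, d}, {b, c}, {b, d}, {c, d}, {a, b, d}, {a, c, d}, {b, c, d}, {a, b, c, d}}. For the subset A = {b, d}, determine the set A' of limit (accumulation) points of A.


A' = {a}

For each x ∈ X, list the open sets U ∈ τ with x ∈ U, then check whether U ∩ (A ∖ {x}) ≠ ∅ for every such U.
  x = a: opens ∋ x are {a, d}, {a, b, d}, {a, c, d}, {a, b, c, d}; each meets A ∖ {a}, so x IS a limit point.
  x = b: open {b} ∋ x has {b} ∩ (A ∖ {b}) = ∅, so x is NOT a limit point.
  x = c: open {c} ∋ x has {c} ∩ (A ∖ {c}) = ∅, so x is NOT a limit point.
  x = d: open {d} ∋ x has {d} ∩ (A ∖ {d}) = ∅, so x is NOT a limit point.
Collecting: A' = {a}.


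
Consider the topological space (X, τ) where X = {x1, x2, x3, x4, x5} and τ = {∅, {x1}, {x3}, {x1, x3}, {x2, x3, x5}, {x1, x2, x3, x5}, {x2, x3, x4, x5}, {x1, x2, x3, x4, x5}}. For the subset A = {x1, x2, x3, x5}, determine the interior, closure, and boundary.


int(A) = {x1, x2, x3, x5}, cl(A) = {x1, x2, x3, x4, x5}, ∂A = {x4}.

Closed sets in (X, τ) are complements of opens:
  closed(X, τ) = {∅, {x1}, {x4}, {x1, x4}, {x2, x4, x5}, {x1, x2, x4, x5}, {x2, x3, x4, x5}, {x1, x2, x3, x4, x5}}.
int(A) = ⋃ {U ∈ τ : U ⊆ A}. Opens contained in A: ∅, {x1}, {x3}, {x1, x3}, {x2, x3, x5}, {x1, x2, x3, x5}.
Taking the union of these: int(A) = {x1, x2, x3, x5}.
cl(A) = ⋂ {C closed : A ⊆ C}. Closed sets containing A: {x1, x2, x3, x4, x5}.
Intersecting these: cl(A) = {x1, x2, x3, x4, x5}.
∂A = cl(A) ∖ int(A) = {x1, x2, x3, x4, x5} ∖ {x1, x2, x3, x5} = {x4}.


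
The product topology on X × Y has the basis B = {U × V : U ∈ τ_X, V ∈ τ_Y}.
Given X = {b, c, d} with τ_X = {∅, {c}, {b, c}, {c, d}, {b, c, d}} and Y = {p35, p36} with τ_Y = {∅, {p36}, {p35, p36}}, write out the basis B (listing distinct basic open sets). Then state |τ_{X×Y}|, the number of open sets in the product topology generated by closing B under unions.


Basis B = {∅ × ∅, {c} × {p36}, {b, c} × {p36}, {c} × {p35, p36}, {c, d} × {p36}, {b, c, d} × {p36}, {b, c} × {p35, p36}, {c, d} × {p35, p36}, {b, c, d} × {p35, p36}}; |τ_{X×Y}| = 14.

Enumerate products U × V with U ∈ τ_X, V ∈ τ_Y (deduplicated):
  ∅ × ∅ = {} (∅)
  {c} × {p36} = {(c,p36)}
  {b, c} × {p36} = {(b,p36), (c,p36)}
  {c} × {p35, p36} = {(c,p35), (c,p36)}
  {c, d} × {p36} = {(c,p36), (d,p36)}
  {b, c, d} × {p36} = {(b,p36), (c,p36), (d,p36)}
  {b, c} × {p35, p36} = {(b,p35), (b,p36), (c,p35), (c,p36)}
  {c, d} × {p35, p36} = {(c,p35), (c,p36), (d,p35), (d,p36)}
  {b, c, d} × {p35, p36} = {(b,p35), (b,p36), (c,p35), (c,p36), (d,p35), (d,p36)}
These 9 distinct sets form the basis B.
Close under arbitrary unions to get τ_{X×Y}; counting gives |τ_{X×Y}| = 14.


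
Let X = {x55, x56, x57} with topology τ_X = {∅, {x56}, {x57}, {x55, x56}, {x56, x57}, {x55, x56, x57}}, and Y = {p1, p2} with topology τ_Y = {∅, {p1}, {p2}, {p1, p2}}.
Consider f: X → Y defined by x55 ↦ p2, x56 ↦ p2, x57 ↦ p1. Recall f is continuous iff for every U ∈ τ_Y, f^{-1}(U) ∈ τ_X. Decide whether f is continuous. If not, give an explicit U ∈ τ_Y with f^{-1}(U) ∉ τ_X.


f IS continuous.

Compute f^{-1}(U) for each U ∈ τ_Y:
  U = ∅: f^{-1}(U) = ∅ ∈ τ_X ✓.
  U = {p1}: f^{-1}(U) = {x57} ∈ τ_X ✓.
  U = {p2}: f^{-1}(U) = {x55, x56} ∈ τ_X ✓.
  U = {p1, p2}: f^{-1}(U) = {x55, x56, x57} ∈ τ_X ✓.
Every preimage lies in τ_X, so f IS continuous.


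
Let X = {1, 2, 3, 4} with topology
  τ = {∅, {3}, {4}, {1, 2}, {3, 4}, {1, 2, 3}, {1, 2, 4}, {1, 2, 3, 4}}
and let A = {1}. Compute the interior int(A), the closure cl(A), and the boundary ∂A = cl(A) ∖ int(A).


int(A) = ∅, cl(A) = {1, 2}, ∂A = {1, 2}.

Closed sets in (X, τ) are complements of opens:
  closed(X, τ) = {∅, {3}, {4}, {1, 2}, {3, 4}, {1, 2, 3}, {1, 2, 4}, {1, 2, 3, 4}}.
int(A) = ⋃ {U ∈ τ : U ⊆ A}. Opens contained in A: ∅.
Taking the union of these: int(A) = ∅.
cl(A) = ⋂ {C closed : A ⊆ C}. Closed sets containing A: {1, 2}, {1, 2, 3}, {1, 2, 4}, {1, 2, 3, 4}.
Intersecting these: cl(A) = {1, 2}.
∂A = cl(A) ∖ int(A) = {1, 2} ∖ ∅ = {1, 2}.


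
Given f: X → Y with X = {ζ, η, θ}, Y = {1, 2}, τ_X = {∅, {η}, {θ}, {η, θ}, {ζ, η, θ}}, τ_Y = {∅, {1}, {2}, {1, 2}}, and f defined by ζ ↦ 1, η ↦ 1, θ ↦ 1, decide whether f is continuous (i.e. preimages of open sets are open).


f IS continuous.

Compute f^{-1}(U) for each U ∈ τ_Y:
  U = ∅: f^{-1}(U) = ∅ ∈ τ_X ✓.
  U = {1}: f^{-1}(U) = {ζ, η, θ} ∈ τ_X ✓.
  U = {2}: f^{-1}(U) = ∅ ∈ τ_X ✓.
  U = {1, 2}: f^{-1}(U) = {ζ, η, θ} ∈ τ_X ✓.
Every preimage lies in τ_X, so f IS continuous.


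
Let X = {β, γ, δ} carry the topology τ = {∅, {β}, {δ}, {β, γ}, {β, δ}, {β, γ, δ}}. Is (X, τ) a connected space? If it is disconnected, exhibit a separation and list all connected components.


(X, τ) is disconnected; components = [{δ}, {β, γ}].

Find clopen sets (U ∈ τ with X ∖ U ∈ τ):
  U = ∅, X ∖ U = {β, γ, δ} — both open, so U is clopen.
  U = {δ}, X ∖ U = {β, γ} — both open, so U is clopen.
  U = {β, γ}, X ∖ U = {δ} — both open, so U is clopen.
  U = {β, γ, δ}, X ∖ U = ∅ — both open, so U is clopen.
Nontrivial clopen(s) exist: e.g. {β, γ}. So (X, τ) is disconnected.
Compute connected components by grouping points that agree on all clopens:
  component: {δ}
  component: {β, γ}


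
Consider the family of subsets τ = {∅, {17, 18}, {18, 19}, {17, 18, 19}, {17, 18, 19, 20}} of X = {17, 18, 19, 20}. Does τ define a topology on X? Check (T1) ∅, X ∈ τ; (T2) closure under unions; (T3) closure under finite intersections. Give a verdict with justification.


τ is NOT a topology on X.

Axiom (T1): ∅ ∈ τ? Yes; X ∈ τ? Yes.
Axiom (T2/T3): check pairwise unions and intersections of members of τ.
Counterexample for (T3): {17, 18} ∩ {18, 19} = {18} ∉ τ. Therefore τ is NOT a topology.


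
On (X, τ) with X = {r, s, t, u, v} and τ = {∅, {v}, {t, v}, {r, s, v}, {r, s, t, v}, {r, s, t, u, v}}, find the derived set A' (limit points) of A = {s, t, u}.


A' = {r, u}

For each x ∈ X, list the open sets U ∈ τ with x ∈ U, then check whether U ∩ (A ∖ {x}) ≠ ∅ for every such U.
  x = r: opens ∋ x are {r, s, v}, {r, s, t, v}, {r, s, t, u, v}; each meets A ∖ {r}, so x IS a limit point.
  x = s: open {r, s, v} ∋ x has {r, s, v} ∩ (A ∖ {s}) = ∅, so x is NOT a limit point.
  x = t: open {t, v} ∋ x has {t, v} ∩ (A ∖ {t}) = ∅, so x is NOT a limit point.
  x = u: opens ∋ x are {r, s, t, u, v}; each meets A ∖ {u}, so x IS a limit point.
  x = v: open {v} ∋ x has {v} ∩ (A ∖ {v}) = ∅, so x is NOT a limit point.
Collecting: A' = {r, u}.


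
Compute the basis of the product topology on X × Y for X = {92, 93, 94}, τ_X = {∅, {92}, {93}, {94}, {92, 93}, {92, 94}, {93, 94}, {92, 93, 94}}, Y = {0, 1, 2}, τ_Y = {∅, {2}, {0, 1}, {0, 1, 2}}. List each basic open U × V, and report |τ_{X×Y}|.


Basis B = {∅ × ∅, {92} × {2}, {93} × {2}, {94} × {2}, {92} × {0, 1}, {92, 93} × {2}, {92, 94} × {2}, {93} × {0, 1}, {93, 94} × {2}, {94} × {0, 1}, {92} × {0, 1, 2}, {92, 93, 94} × {2}, {93} × {0, 1, 2}, {94} × {0, 1, 2}, {92, 93} × {0, 1}, {92, 94} × {0, 1}, {93, 94} × {0, 1}, {92, 93} × {0, 1, 2}, {92, 94} × {0, 1, 2}, {92, 93, 94} × {0, 1}, {93, 94} × {0, 1, 2}, {92, 93, 94} × {0, 1, 2}}; |τ_{X×Y}| = 64.

Enumerate products U × V with U ∈ τ_X, V ∈ τ_Y (deduplicated):
  ∅ × ∅ = {} (∅)
  {92} × {2} = {(92,2)}
  {93} × {2} = {(93,2)}
  {94} × {2} = {(94,2)}
  {92} × {0, 1} = {(92,0), (92,1)}
  {92, 93} × {2} = {(92,2), (93,2)}
  {92, 94} × {2} = {(92,2), (94,2)}
  {93} × {0, 1} = {(93,0), (93,1)}
  {93, 94} × {2} = {(93,2), (94,2)}
  {94} × {0, 1} = {(94,0), (94,1)}
  {92} × {0, 1, 2} = {(92,0), (92,1), (92,2)}
  {92, 93, 94} × {2} = {(92,2), (93,2), (94,2)}
  {93} × {0, 1, 2} = {(93,0), (93,1), (93,2)}
  {94} × {0, 1, 2} = {(94,0), (94,1), (94,2)}
  {92, 93} × {0, 1} = {(92,0), (92,1), (93,0), (93,1)}
  {92, 94} × {0, 1} = {(92,0), (92,1), (94,0), (94,1)}
  {93, 94} × {0, 1} = {(93,0), (93,1), (94,0), (94,1)}
  {92, 93} × {0, 1, 2} = {(92,0), (92,1), (92,2), (93,0), (93,1), (93,2)}
  {92, 94} × {0, 1, 2} = {(92,0), (92,1), (92,2), (94,0), (94,1), (94,2)}
  {92, 93, 94} × {0, 1} = {(92,0), (92,1), (93,0), (93,1), (94,0), (94,1)}
  {93, 94} × {0, 1, 2} = {(93,0), (93,1), (93,2), (94,0), (94,1), (94,2)}
  {92, 93, 94} × {0, 1, 2} = {(92,0), (92,1), (92,2), (93,0), (93,1), (93,2), (94,0), (94,1), (94,2)}
These 22 distinct sets form the basis B.
Close under arbitrary unions to get τ_{X×Y}; counting gives |τ_{X×Y}| = 64.


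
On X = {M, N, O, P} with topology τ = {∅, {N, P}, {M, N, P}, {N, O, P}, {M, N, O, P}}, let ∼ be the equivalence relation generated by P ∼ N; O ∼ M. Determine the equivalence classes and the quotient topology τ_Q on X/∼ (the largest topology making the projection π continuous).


X/∼ = {[M=O], [N=P]}; |τ_Q| = 3.

Equivalence classes: [M=O], [N=P].
Quotient map π: X → X/∼ sends M ↦ [M=O], N ↦ [N=P], O ↦ [M=O], P ↦ [N=P].
For each subset V ⊆ X/∼, compute π^{-1}(V) ⊆ X and check whether π^{-1}(V) ∈ τ. V is open in τ_Q iff π^{-1}(V) ∈ τ.
  V = {}: π^{-1}(V) = ∅ ∈ τ ✓.
  V = {[M=O]}: π^{-1}(V) = {M, O} ∉ τ ✗.
  V = {[N=P]}: π^{-1}(V) = {N, P} ∈ τ ✓.
  V = {[M=O], [N=P]}: π^{-1}(V) = {M, N, O, P} ∈ τ ✓.
Open sets in the quotient: τ_Q = {{}, {[N=P]}, {[M=O], [N=P]}} (3 elements).


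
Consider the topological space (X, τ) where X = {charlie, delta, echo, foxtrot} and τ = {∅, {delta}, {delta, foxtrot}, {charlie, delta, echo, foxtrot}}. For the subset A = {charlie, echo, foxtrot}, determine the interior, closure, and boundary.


int(A) = ∅, cl(A) = {charlie, echo, foxtrot}, ∂A = {charlie, echo, foxtrot}.

Closed sets in (X, τ) are complements of opens:
  closed(X, τ) = {∅, {charlie, echo}, {charlie, echo, foxtrot}, {charlie, delta, echo, foxtrot}}.
int(A) = ⋃ {U ∈ τ : U ⊆ A}. Opens contained in A: ∅.
Taking the union of these: int(A) = ∅.
cl(A) = ⋂ {C closed : A ⊆ C}. Closed sets containing A: {charlie, echo, foxtrot}, {charlie, delta, echo, foxtrot}.
Intersecting these: cl(A) = {charlie, echo, foxtrot}.
∂A = cl(A) ∖ int(A) = {charlie, echo, foxtrot} ∖ ∅ = {charlie, echo, foxtrot}.


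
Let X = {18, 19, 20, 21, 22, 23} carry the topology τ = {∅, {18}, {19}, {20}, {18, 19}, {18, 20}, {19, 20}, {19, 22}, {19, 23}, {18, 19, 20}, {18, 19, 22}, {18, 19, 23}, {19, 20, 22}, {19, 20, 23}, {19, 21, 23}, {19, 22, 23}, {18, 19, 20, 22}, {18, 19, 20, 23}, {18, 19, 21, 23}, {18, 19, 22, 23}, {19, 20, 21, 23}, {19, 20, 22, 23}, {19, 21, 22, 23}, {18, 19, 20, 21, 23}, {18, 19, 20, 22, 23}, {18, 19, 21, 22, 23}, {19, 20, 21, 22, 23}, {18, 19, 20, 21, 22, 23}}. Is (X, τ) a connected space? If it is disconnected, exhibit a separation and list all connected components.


(X, τ) is disconnected; components = [{18}, {20}, {19, 21, 22, 23}].

Find clopen sets (U ∈ τ with X ∖ U ∈ τ):
  U = ∅, X ∖ U = {18, 19, 20, 21, 22, 23} — both open, so U is clopen.
  U = {18}, X ∖ U = {19, 20, 21, 22, 23} — both open, so U is clopen.
  U = {20}, X ∖ U = {18, 19, 21, 22, 23} — both open, so U is clopen.
  U = {18, 20}, X ∖ U = {19, 21, 22, 23} — both open, so U is clopen.
  U = {19, 21, 22, 23}, X ∖ U = {18, 20} — both open, so U is clopen.
  U = {18, 19, 21, 22, 23}, X ∖ U = {20} — both open, so U is clopen.
  U = {19, 20, 21, 22, 23}, X ∖ U = {18} — both open, so U is clopen.
  U = {18, 19, 20, 21, 22, 23}, X ∖ U = ∅ — both open, so U is clopen.
Nontrivial clopen(s) exist: e.g. {18}. So (X, τ) is disconnected.
Compute connected components by grouping points that agree on all clopens:
  component: {18}
  component: {20}
  component: {19, 21, 22, 23}


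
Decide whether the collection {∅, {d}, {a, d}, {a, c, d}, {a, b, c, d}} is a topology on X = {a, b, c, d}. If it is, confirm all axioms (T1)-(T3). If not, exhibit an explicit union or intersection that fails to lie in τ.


τ IS a topology on X.

Axiom (T1): ∅ ∈ τ? Yes; X ∈ τ? Yes.
Axiom (T2/T3): check pairwise unions and intersections of members of τ.
All pairwise intersections and unions checked — each lies in τ. Therefore τ satisfies (T1), (T2), (T3): it IS a topology on X.


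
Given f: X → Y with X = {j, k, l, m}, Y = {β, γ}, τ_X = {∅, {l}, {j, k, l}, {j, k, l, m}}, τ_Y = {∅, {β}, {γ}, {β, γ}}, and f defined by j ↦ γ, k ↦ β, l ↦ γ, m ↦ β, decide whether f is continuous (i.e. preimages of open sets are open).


f is NOT continuous.

Compute f^{-1}(U) for each U ∈ τ_Y:
  U = ∅: f^{-1}(U) = ∅ ∈ τ_X ✓.
  U = {β}: f^{-1}(U) = {k, m} ∉ τ_X ✗.
  U = {γ}: f^{-1}(U) = {j, l} ∉ τ_X ✗.
  U = {β, γ}: f^{-1}(U) = {j, k, l, m} ∈ τ_X ✓.
Found U = {β} with f^{-1}(U) = {k, m} not in τ_X. Therefore f is NOT continuous.


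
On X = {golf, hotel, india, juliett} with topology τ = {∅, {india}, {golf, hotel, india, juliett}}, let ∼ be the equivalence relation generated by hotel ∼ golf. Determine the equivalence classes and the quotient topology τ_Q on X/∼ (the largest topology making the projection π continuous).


X/∼ = {[golf=hotel], [india], [juliett]}; |τ_Q| = 3.

Equivalence classes: [golf=hotel], [india], [juliett].
Quotient map π: X → X/∼ sends golf ↦ [golf=hotel], hotel ↦ [golf=hotel], india ↦ [india], juliett ↦ [juliett].
For each subset V ⊆ X/∼, compute π^{-1}(V) ⊆ X and check whether π^{-1}(V) ∈ τ. V is open in τ_Q iff π^{-1}(V) ∈ τ.
  V = {}: π^{-1}(V) = ∅ ∈ τ ✓.
  V = {[golf=hotel]}: π^{-1}(V) = {golf, hotel} ∉ τ ✗.
  V = {[india]}: π^{-1}(V) = {india} ∈ τ ✓.
  V = {[golf=hotel], [india]}: π^{-1}(V) = {golf, hotel, india} ∉ τ ✗.
  V = {[juliett]}: π^{-1}(V) = {juliett} ∉ τ ✗.
  V = {[golf=hotel], [juliett]}: π^{-1}(V) = {golf, hotel, juliett} ∉ τ ✗.
  V = {[india], [juliett]}: π^{-1}(V) = {india, juliett} ∉ τ ✗.
  V = {[golf=hotel], [india], [juliett]}: π^{-1}(V) = {golf, hotel, india, juliett} ∈ τ ✓.
Open sets in the quotient: τ_Q = {{}, {[india]}, {[golf=hotel], [india], [juliett]}} (3 elements).
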